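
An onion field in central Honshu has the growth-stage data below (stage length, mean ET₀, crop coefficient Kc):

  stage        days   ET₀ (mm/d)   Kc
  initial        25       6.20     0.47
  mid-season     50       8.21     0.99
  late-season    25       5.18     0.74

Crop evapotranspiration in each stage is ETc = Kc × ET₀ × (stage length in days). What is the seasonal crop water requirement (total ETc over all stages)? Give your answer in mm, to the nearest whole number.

575 mm

initial: 0.47 × 6.20 × 25 = 72.85 mm
mid-season: 0.99 × 8.21 × 50 = 406.40 mm
late-season: 0.74 × 5.18 × 25 = 95.83 mm
Seasonal total = 575.08 mm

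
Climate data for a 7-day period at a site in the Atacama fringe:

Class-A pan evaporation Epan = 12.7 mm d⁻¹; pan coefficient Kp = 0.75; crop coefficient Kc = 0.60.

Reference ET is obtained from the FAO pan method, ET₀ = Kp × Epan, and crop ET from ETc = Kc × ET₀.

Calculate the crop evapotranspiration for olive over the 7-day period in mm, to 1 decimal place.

40.0 mm

ET₀ = 0.75 × 12.7 = 9.5250 mm/d
ETc = Kc × ET₀ = 0.60 × 9.5250 = 5.7150 mm/d
Over 7 days: 5.7150 × 7 = 40.005 mm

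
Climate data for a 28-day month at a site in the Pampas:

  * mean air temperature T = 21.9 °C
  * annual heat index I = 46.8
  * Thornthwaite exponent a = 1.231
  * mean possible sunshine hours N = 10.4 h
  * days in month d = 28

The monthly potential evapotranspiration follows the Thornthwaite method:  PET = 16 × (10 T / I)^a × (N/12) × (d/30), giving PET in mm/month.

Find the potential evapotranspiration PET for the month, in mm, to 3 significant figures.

10T/I = 10 × 21.9 / 46.8 = 4.6795
(10T/I)^a = 4.6795^1.231 = 6.6837
Uncorrected PET = 16 × 6.6837 = 106.939 mm
Correction = (N/12)(d/30) = (10.4/12)(28/30) = 0.8089
PET = 106.939 × 0.8089 = 86.503 mm/month

86.5 mm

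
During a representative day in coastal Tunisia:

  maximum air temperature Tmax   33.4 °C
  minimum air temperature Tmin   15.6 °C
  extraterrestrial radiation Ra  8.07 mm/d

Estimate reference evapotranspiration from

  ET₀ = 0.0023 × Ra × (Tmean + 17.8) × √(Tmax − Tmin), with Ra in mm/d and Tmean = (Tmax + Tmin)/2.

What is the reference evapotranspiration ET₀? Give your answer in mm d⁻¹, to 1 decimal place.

Tmean = (33.4 + 15.6)/2 = 24.50 °C
ET₀ = 0.0023 × 8.07 × (24.50 + 17.8) × √17.8 = 0.0023 × 8.07 × 42.30 × 4.2190 = 3.3125 mm/d

3.3 mm d⁻¹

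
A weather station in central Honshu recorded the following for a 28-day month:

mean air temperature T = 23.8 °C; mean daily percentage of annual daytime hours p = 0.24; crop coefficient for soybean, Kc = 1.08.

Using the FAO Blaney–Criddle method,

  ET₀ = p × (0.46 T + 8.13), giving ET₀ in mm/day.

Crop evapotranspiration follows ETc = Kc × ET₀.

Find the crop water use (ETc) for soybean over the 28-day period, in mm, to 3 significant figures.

ET₀ = 0.24 × (0.46 × 23.8 + 8.13) = 0.24 × 19.078 = 4.5787 mm/d
ETc = Kc × ET₀ = 1.08 × 4.5787 = 4.9450 mm/d
Over 28 days: 4.9450 × 28 = 138.460 mm

138 mm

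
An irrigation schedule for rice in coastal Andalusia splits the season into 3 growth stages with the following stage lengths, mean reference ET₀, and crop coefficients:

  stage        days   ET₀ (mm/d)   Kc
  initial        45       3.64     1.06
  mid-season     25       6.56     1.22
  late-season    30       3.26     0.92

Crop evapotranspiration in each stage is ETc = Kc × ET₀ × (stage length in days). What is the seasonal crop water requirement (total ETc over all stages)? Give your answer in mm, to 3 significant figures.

464 mm

initial: 1.06 × 3.64 × 45 = 173.63 mm
mid-season: 1.22 × 6.56 × 25 = 200.08 mm
late-season: 0.92 × 3.26 × 30 = 89.98 mm
Seasonal total = 463.69 mm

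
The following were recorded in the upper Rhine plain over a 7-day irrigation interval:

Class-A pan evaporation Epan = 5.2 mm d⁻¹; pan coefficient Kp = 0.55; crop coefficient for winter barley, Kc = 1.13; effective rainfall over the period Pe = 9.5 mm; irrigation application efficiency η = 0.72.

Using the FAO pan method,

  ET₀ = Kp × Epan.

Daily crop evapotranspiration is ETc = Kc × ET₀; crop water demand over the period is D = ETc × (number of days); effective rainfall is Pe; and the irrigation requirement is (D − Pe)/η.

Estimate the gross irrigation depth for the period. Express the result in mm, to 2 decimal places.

18.23 mm

ET₀ = 0.55 × 5.2 = 2.8600 mm/d
ETc = Kc × ET₀ = 1.13 × 2.8600 = 3.2318 mm/d
Crop demand D = ETc × 7 d = 3.2318 × 7 = 22.623 mm
D − Pe = 22.623 − 9.5 = 13.123 mm
Gross irrigation = 13.123 / 0.72 = 18.226 mm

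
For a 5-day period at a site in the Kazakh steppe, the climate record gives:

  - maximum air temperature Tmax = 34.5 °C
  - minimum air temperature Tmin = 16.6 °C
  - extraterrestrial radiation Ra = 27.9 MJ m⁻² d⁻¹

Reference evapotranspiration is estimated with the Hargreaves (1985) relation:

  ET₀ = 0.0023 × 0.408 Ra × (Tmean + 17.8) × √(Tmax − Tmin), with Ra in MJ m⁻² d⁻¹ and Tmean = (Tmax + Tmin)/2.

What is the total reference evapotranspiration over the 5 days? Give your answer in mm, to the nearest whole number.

Tmean = (34.5 + 16.6)/2 = 25.55 °C
0.408 Ra = 0.408 × 27.9 = 11.3832 mm/d equivalent
ET₀ = 0.0023 × 11.3832 × (25.55 + 17.8) × √17.9 = 0.0023 × 11.3832 × 43.35 × 4.2308 = 4.8018 mm/d
Over 5 days: 4.8018 × 5 = 24.009 mm

24 mm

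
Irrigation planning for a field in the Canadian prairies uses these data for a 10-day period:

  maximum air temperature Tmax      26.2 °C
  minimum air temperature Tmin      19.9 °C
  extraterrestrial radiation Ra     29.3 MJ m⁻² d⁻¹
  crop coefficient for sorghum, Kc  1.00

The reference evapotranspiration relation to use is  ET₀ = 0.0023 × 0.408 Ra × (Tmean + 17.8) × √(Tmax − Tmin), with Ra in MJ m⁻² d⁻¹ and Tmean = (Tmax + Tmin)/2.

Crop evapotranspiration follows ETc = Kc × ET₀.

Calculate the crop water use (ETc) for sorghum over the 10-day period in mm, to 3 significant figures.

28.2 mm

Tmean = (26.2 + 19.9)/2 = 23.05 °C
0.408 Ra = 0.408 × 29.3 = 11.9544 mm/d equivalent
ET₀ = 0.0023 × 11.9544 × (23.05 + 17.8) × √6.3 = 0.0023 × 11.9544 × 40.85 × 2.5100 = 2.8192 mm/d
ETc = Kc × ET₀ = 1.00 × 2.8192 = 2.8192 mm/d
Over 10 days: 2.8192 × 10 = 28.192 mm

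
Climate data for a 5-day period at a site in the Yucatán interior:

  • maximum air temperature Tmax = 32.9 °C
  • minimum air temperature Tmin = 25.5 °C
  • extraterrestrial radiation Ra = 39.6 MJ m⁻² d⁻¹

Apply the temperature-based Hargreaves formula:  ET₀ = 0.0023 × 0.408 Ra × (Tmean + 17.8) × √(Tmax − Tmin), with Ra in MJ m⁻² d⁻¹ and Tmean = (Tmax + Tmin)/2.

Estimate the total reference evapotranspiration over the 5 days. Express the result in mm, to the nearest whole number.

24 mm

Tmean = (32.9 + 25.5)/2 = 29.20 °C
0.408 Ra = 0.408 × 39.6 = 16.1568 mm/d equivalent
ET₀ = 0.0023 × 16.1568 × (29.20 + 17.8) × √7.4 = 0.0023 × 16.1568 × 47.00 × 2.7203 = 4.7511 mm/d
Over 5 days: 4.7511 × 5 = 23.756 mm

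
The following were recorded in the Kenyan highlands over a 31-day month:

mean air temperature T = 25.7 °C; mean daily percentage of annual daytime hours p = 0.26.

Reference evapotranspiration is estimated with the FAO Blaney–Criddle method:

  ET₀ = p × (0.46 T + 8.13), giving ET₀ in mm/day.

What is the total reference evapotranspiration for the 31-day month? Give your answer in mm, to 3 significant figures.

ET₀ = 0.26 × (0.46 × 25.7 + 8.13) = 0.26 × 19.952 = 5.1875 mm/d
Monthly total = 5.1875 × 31 = 160.813 mm

161 mm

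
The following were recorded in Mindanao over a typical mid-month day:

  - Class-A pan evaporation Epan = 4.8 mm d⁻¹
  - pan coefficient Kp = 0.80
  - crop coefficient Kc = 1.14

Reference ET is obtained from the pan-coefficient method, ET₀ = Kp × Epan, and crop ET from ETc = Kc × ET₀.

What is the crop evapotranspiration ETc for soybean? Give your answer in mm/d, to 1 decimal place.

4.4 mm/d

ET₀ = 0.80 × 4.8 = 3.8400 mm/d
ETc = Kc × ET₀ = 1.14 × 3.8400 = 4.3776 mm/d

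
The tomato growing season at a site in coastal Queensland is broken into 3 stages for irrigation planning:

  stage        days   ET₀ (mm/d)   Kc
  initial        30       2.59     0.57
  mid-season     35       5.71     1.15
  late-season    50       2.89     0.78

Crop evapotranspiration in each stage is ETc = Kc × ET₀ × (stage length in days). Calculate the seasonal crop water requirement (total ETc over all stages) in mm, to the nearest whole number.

387 mm

initial: 0.57 × 2.59 × 30 = 44.29 mm
mid-season: 1.15 × 5.71 × 35 = 229.83 mm
late-season: 0.78 × 2.89 × 50 = 112.71 mm
Seasonal total = 386.83 mm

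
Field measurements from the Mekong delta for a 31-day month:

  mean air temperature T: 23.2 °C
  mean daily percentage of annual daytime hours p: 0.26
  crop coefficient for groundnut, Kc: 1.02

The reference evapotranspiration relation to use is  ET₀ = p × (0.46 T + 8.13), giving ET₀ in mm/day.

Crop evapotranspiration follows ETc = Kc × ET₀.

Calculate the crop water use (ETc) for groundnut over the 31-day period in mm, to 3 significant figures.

ET₀ = 0.26 × (0.46 × 23.2 + 8.13) = 0.26 × 18.802 = 4.8885 mm/d
ETc = Kc × ET₀ = 1.02 × 4.8885 = 4.9863 mm/d
Over 31 days: 4.9863 × 31 = 154.575 mm

155 mm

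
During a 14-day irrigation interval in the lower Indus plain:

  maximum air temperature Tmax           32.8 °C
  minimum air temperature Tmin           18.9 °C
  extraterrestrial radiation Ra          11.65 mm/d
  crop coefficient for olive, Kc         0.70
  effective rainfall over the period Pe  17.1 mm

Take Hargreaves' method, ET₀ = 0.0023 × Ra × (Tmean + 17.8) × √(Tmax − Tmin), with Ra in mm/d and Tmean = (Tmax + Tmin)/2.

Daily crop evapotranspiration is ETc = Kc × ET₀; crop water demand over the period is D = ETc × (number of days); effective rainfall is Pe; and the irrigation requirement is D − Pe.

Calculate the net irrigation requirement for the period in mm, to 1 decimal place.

Tmean = (32.8 + 18.9)/2 = 25.85 °C
ET₀ = 0.0023 × 11.65 × (25.85 + 17.8) × √13.9 = 0.0023 × 11.65 × 43.65 × 3.7283 = 4.3606 mm/d
ETc = Kc × ET₀ = 0.70 × 4.3606 = 3.0524 mm/d
Crop demand D = ETc × 14 d = 3.0524 × 14 = 42.734 mm
D − Pe = 42.734 − 17.1 = 25.634 mm

25.6 mm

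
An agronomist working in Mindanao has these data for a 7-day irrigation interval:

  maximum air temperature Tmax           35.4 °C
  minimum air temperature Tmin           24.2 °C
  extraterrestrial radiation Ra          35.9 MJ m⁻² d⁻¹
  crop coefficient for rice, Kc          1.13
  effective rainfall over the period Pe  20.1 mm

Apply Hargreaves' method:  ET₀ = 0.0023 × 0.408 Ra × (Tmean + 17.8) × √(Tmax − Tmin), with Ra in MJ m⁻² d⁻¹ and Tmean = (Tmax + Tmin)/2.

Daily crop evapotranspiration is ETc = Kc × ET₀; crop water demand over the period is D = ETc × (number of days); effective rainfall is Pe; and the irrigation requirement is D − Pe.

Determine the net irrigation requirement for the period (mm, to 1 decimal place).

22.3 mm

Tmean = (35.4 + 24.2)/2 = 29.80 °C
0.408 Ra = 0.408 × 35.9 = 14.6472 mm/d equivalent
ET₀ = 0.0023 × 14.6472 × (29.80 + 17.8) × √11.2 = 0.0023 × 14.6472 × 47.60 × 3.3466 = 5.3665 mm/d
ETc = Kc × ET₀ = 1.13 × 5.3665 = 6.0641 mm/d
Crop demand D = ETc × 7 d = 6.0641 × 7 = 42.449 mm
D − Pe = 42.449 − 20.1 = 22.349 mm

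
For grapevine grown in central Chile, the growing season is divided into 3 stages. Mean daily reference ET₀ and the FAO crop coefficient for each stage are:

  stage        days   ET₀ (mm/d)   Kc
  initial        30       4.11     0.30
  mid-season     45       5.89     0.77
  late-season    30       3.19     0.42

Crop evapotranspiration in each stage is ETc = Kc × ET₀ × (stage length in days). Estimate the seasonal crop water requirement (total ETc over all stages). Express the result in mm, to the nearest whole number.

281 mm

initial: 0.30 × 4.11 × 30 = 36.99 mm
mid-season: 0.77 × 5.89 × 45 = 204.09 mm
late-season: 0.42 × 3.19 × 30 = 40.19 mm
Seasonal total = 281.27 mm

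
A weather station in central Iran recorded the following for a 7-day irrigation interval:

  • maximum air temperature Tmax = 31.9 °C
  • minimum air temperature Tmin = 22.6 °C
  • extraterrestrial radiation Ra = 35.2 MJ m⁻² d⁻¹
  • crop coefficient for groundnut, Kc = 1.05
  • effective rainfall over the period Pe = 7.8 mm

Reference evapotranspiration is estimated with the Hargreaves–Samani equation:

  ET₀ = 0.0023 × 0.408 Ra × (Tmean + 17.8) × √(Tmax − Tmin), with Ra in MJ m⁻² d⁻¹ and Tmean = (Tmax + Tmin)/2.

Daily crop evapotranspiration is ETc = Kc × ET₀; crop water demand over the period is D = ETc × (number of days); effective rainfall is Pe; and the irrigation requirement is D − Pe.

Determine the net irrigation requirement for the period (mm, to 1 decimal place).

25.6 mm

Tmean = (31.9 + 22.6)/2 = 27.25 °C
0.408 Ra = 0.408 × 35.2 = 14.3616 mm/d equivalent
ET₀ = 0.0023 × 14.3616 × (27.25 + 17.8) × √9.3 = 0.0023 × 14.3616 × 45.05 × 3.0496 = 4.5380 mm/d
ETc = Kc × ET₀ = 1.05 × 4.5380 = 4.7649 mm/d
Crop demand D = ETc × 7 d = 4.7649 × 7 = 33.354 mm
D − Pe = 33.354 − 7.8 = 25.554 mm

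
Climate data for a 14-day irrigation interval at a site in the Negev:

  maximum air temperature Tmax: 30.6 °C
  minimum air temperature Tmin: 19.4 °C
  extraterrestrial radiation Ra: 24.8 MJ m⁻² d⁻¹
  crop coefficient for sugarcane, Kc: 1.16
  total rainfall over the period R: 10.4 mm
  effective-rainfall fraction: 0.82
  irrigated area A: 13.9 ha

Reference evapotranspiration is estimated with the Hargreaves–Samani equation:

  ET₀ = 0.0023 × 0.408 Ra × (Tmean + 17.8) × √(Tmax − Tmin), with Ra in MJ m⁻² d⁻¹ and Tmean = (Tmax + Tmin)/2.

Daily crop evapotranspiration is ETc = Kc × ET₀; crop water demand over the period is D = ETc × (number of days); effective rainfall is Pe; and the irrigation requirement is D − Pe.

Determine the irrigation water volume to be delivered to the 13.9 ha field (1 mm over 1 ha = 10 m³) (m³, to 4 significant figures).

Tmean = (30.6 + 19.4)/2 = 25.00 °C
0.408 Ra = 0.408 × 24.8 = 10.1184 mm/d equivalent
ET₀ = 0.0023 × 10.1184 × (25.00 + 17.8) × √11.2 = 0.0023 × 10.1184 × 42.80 × 3.3466 = 3.3334 mm/d
ETc = Kc × ET₀ = 1.16 × 3.3334 = 3.8667 mm/d
Crop demand D = ETc × 14 d = 3.8667 × 14 = 54.134 mm
Pe = 0.82 × 10.4 = 8.528 mm
D − Pe = 54.134 − 8.528 = 45.606 mm
Volume = 45.606 mm × 13.9 ha × 10 = 6339.2 m³

6339 m³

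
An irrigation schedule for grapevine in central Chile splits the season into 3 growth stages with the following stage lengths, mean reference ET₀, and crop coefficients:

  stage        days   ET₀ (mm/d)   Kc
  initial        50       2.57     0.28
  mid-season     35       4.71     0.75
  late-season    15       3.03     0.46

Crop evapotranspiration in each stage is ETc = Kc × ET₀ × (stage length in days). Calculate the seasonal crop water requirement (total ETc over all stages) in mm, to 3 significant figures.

181 mm

initial: 0.28 × 2.57 × 50 = 35.98 mm
mid-season: 0.75 × 4.71 × 35 = 123.64 mm
late-season: 0.46 × 3.03 × 15 = 20.91 mm
Seasonal total = 180.53 mm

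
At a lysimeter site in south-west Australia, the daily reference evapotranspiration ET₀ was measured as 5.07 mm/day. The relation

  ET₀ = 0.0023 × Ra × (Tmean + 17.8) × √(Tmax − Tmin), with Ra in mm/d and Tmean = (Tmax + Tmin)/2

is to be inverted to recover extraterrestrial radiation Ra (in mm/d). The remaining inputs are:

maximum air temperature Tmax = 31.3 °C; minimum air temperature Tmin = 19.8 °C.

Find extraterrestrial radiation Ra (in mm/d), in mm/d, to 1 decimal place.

15.0 mm/d

Tmean = 25.55 °C; √ΔT = 3.3912
Ra = ET₀ / [0.0023 × (Tmean+17.8) × √ΔT] = 5.07 / (0.0023 × 43.35 × 3.3912) = 14.995 mm/d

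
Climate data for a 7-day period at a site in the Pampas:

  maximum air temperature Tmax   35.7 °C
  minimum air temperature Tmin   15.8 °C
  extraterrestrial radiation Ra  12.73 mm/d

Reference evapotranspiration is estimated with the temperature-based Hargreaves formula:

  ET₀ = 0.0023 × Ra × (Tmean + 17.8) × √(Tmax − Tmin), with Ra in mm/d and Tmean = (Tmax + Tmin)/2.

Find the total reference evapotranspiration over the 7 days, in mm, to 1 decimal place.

39.8 mm

Tmean = (35.7 + 15.8)/2 = 25.75 °C
ET₀ = 0.0023 × 12.73 × (25.75 + 17.8) × √19.9 = 0.0023 × 12.73 × 43.55 × 4.4609 = 5.6881 mm/d
Over 7 days: 5.6881 × 7 = 39.817 mm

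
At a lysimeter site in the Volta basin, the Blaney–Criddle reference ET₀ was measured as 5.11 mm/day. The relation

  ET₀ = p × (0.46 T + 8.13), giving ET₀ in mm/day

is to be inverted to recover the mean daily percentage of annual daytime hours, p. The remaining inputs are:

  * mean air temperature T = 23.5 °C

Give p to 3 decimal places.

0.270

p = ET₀ / (0.46 T + 8.13) = 5.11 / (0.46 × 23.5 + 8.13) = 5.11 / 18.940 = 0.2698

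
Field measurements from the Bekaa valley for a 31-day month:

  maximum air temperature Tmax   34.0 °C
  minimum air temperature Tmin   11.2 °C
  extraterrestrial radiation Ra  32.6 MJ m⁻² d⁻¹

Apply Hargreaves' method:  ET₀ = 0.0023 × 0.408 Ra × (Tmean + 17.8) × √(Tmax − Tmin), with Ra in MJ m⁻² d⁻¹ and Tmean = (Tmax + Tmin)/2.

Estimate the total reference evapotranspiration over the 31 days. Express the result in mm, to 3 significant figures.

Tmean = (34.0 + 11.2)/2 = 22.60 °C
0.408 Ra = 0.408 × 32.6 = 13.3008 mm/d equivalent
ET₀ = 0.0023 × 13.3008 × (22.60 + 17.8) × √22.8 = 0.0023 × 13.3008 × 40.40 × 4.7749 = 5.9013 mm/d
Over 31 days: 5.9013 × 31 = 182.940 mm

183 mm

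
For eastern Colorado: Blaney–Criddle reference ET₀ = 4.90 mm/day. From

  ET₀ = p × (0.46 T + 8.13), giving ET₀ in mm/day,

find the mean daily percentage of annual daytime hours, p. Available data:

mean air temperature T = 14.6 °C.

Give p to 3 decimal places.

0.330

p = ET₀ / (0.46 T + 8.13) = 4.90 / (0.46 × 14.6 + 8.13) = 4.90 / 14.846 = 0.3301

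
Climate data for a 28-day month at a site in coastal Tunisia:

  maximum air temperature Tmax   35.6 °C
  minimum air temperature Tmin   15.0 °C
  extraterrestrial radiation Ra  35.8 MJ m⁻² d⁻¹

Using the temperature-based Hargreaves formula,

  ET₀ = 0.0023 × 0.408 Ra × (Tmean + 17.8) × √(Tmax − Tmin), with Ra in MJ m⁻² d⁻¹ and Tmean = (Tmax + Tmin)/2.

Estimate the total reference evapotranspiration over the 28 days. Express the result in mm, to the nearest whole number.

Tmean = (35.6 + 15.0)/2 = 25.30 °C
0.408 Ra = 0.408 × 35.8 = 14.6064 mm/d equivalent
ET₀ = 0.0023 × 14.6064 × (25.30 + 17.8) × √20.6 = 0.0023 × 14.6064 × 43.10 × 4.5387 = 6.5717 mm/d
Over 28 days: 6.5717 × 28 = 184.008 mm

184 mm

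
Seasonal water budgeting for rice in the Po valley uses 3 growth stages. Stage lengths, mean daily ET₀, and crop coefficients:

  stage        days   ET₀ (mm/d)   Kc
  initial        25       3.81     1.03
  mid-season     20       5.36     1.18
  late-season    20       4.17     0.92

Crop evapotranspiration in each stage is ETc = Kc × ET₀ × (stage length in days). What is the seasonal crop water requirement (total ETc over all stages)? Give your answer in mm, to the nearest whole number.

301 mm

initial: 1.03 × 3.81 × 25 = 98.11 mm
mid-season: 1.18 × 5.36 × 20 = 126.50 mm
late-season: 0.92 × 4.17 × 20 = 76.73 mm
Seasonal total = 301.34 mm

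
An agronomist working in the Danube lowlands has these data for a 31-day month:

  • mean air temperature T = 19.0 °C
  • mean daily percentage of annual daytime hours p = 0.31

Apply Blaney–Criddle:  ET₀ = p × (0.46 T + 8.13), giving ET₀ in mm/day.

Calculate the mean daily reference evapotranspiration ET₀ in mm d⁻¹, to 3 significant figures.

5.23 mm d⁻¹

ET₀ = 0.31 × (0.46 × 19.0 + 8.13) = 0.31 × 16.870 = 5.2297 mm/d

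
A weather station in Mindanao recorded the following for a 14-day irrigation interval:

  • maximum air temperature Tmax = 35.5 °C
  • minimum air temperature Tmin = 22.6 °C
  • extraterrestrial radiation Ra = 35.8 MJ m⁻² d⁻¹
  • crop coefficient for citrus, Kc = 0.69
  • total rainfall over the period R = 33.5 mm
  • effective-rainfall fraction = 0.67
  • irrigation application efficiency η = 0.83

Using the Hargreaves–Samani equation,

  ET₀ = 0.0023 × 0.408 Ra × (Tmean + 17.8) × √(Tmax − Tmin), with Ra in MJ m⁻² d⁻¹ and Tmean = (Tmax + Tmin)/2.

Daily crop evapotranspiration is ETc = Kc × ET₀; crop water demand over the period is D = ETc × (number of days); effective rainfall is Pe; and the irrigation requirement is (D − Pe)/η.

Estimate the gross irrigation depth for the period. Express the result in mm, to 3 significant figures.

Tmean = (35.5 + 22.6)/2 = 29.05 °C
0.408 Ra = 0.408 × 35.8 = 14.6064 mm/d equivalent
ET₀ = 0.0023 × 14.6064 × (29.05 + 17.8) × √12.9 = 0.0023 × 14.6064 × 46.85 × 3.5917 = 5.6530 mm/d
ETc = Kc × ET₀ = 0.69 × 5.6530 = 3.9006 mm/d
Crop demand D = ETc × 14 d = 3.9006 × 14 = 54.608 mm
Pe = 0.67 × 33.5 = 22.445 mm
D − Pe = 54.608 − 22.445 = 32.163 mm
Gross irrigation = 32.163 / 0.83 = 38.751 mm

38.8 mm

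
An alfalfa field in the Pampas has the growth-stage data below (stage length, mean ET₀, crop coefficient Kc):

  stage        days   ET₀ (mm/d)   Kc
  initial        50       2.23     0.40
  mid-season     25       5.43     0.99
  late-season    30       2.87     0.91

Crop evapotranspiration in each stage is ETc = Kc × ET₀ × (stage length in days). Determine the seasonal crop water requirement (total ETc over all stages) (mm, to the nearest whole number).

initial: 0.40 × 2.23 × 50 = 44.60 mm
mid-season: 0.99 × 5.43 × 25 = 134.39 mm
late-season: 0.91 × 2.87 × 30 = 78.35 mm
Seasonal total = 257.34 mm

257 mm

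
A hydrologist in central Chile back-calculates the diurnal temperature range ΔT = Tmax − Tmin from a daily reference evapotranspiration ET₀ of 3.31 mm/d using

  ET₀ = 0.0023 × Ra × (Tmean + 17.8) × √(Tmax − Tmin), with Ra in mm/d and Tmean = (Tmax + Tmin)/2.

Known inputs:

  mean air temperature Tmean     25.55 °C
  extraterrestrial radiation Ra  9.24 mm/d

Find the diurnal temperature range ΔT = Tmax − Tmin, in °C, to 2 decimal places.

√ΔT = ET₀ / [0.0023 × Ra × (Tmean+17.8)] = 3.31 / (0.0023 × 9.24 × 43.35) = 3.5928
ΔT = 3.5928² = 12.908 °C

12.91 °C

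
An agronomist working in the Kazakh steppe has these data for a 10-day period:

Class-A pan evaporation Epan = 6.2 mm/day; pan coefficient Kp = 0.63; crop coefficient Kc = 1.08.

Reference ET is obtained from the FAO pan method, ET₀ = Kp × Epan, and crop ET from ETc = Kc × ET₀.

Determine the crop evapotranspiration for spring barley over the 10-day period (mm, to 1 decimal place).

42.2 mm

ET₀ = 0.63 × 6.2 = 3.9060 mm/d
ETc = Kc × ET₀ = 1.08 × 3.9060 = 4.2185 mm/d
Over 10 days: 4.2185 × 10 = 42.185 mm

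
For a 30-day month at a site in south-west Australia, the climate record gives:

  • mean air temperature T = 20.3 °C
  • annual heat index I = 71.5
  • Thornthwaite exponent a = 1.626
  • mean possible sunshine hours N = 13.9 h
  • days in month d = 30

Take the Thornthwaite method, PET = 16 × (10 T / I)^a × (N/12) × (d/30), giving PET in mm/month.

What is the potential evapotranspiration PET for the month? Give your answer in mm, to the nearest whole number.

101 mm

10T/I = 10 × 20.3 / 71.5 = 2.8392
(10T/I)^a = 2.8392^1.626 = 5.4563
Uncorrected PET = 16 × 5.4563 = 87.301 mm
Correction = (N/12)(d/30) = (13.9/12)(30/30) = 1.1583
PET = 87.301 × 1.1583 = 101.121 mm/month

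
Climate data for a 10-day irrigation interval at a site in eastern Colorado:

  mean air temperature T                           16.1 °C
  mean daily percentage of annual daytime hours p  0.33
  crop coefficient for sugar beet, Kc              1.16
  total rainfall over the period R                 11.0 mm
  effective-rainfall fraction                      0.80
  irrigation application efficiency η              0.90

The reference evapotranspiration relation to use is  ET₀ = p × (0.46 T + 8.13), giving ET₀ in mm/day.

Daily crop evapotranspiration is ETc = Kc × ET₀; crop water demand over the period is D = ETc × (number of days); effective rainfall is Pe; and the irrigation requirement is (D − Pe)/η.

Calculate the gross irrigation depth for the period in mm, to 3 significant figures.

56.3 mm

ET₀ = 0.33 × (0.46 × 16.1 + 8.13) = 0.33 × 15.536 = 5.1269 mm/d
ETc = Kc × ET₀ = 1.16 × 5.1269 = 5.9472 mm/d
Crop demand D = ETc × 10 d = 5.9472 × 10 = 59.472 mm
Pe = 0.80 × 11.0 = 8.800 mm
D − Pe = 59.472 − 8.800 = 50.672 mm
Gross irrigation = 50.672 / 0.90 = 56.302 mm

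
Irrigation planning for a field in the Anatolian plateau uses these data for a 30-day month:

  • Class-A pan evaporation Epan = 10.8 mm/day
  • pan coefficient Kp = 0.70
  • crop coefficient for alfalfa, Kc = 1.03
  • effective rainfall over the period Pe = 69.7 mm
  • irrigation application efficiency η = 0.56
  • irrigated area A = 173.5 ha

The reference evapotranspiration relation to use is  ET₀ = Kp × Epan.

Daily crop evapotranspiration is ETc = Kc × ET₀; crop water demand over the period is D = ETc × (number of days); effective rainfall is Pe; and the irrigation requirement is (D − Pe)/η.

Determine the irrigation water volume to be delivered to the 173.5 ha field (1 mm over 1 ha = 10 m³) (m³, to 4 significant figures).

507800 m³

ET₀ = 0.70 × 10.8 = 7.5600 mm/d
ETc = Kc × ET₀ = 1.03 × 7.5600 = 7.7868 mm/d
Crop demand D = ETc × 30 d = 7.7868 × 30 = 233.604 mm
D − Pe = 233.604 − 69.7 = 163.904 mm
Gross irrigation = 163.904 / 0.56 = 292.686 mm
Volume = 292.686 mm × 173.5 ha × 10 = 507810.2 m³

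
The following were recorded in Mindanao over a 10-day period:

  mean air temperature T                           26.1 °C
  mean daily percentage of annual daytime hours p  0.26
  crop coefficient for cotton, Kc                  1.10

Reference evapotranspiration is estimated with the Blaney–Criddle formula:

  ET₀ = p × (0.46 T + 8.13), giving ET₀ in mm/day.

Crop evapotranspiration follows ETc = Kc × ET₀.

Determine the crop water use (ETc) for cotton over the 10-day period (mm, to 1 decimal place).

ET₀ = 0.26 × (0.46 × 26.1 + 8.13) = 0.26 × 20.136 = 5.2354 mm/d
ETc = Kc × ET₀ = 1.10 × 5.2354 = 5.7589 mm/d
Over 10 days: 5.7589 × 10 = 57.589 mm

57.6 mm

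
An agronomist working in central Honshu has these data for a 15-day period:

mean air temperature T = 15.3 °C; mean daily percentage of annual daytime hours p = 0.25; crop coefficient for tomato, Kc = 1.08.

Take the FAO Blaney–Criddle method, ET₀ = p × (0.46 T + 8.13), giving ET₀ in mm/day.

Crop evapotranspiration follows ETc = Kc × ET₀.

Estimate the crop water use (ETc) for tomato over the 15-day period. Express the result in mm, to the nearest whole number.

ET₀ = 0.25 × (0.46 × 15.3 + 8.13) = 0.25 × 15.168 = 3.7920 mm/d
ETc = Kc × ET₀ = 1.08 × 3.7920 = 4.0954 mm/d
Over 15 days: 4.0954 × 15 = 61.431 mm

61 mm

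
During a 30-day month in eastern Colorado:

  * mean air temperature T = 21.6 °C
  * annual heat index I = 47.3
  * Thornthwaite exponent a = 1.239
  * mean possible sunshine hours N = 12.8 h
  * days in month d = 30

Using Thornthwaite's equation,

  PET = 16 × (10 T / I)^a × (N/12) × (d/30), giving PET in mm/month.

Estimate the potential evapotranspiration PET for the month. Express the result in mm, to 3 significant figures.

10T/I = 10 × 21.6 / 47.3 = 4.5666
(10T/I)^a = 4.5666^1.239 = 6.5650
Uncorrected PET = 16 × 6.5650 = 105.040 mm
Correction = (N/12)(d/30) = (12.8/12)(30/30) = 1.0667
PET = 105.040 × 1.0667 = 112.046 mm/month

112 mm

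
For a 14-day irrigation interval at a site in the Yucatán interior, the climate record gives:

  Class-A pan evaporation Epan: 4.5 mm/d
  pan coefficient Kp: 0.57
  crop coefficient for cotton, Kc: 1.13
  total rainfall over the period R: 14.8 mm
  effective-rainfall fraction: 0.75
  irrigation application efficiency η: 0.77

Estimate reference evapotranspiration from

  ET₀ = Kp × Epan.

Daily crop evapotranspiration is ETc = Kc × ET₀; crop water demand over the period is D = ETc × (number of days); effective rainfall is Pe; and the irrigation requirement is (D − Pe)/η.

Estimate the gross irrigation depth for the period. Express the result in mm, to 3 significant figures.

ET₀ = 0.57 × 4.5 = 2.5650 mm/d
ETc = Kc × ET₀ = 1.13 × 2.5650 = 2.8985 mm/d
Crop demand D = ETc × 14 d = 2.8985 × 14 = 40.579 mm
Pe = 0.75 × 14.8 = 11.100 mm
D − Pe = 40.579 − 11.100 = 29.479 mm
Gross irrigation = 29.479 / 0.77 = 38.284 mm

38.3 mm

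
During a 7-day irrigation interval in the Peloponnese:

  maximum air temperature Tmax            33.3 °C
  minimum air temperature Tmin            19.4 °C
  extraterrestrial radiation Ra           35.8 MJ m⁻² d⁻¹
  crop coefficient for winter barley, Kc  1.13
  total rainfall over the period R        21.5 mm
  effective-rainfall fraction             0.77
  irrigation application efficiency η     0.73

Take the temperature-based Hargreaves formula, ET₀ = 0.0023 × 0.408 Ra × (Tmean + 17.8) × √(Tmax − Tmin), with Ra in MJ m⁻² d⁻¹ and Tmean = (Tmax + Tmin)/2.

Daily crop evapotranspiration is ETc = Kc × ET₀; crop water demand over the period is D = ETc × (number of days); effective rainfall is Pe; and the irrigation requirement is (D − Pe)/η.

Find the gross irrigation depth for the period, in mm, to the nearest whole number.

37 mm

Tmean = (33.3 + 19.4)/2 = 26.35 °C
0.408 Ra = 0.408 × 35.8 = 14.6064 mm/d equivalent
ET₀ = 0.0023 × 14.6064 × (26.35 + 17.8) × √13.9 = 0.0023 × 14.6064 × 44.15 × 3.7283 = 5.5298 mm/d
ETc = Kc × ET₀ = 1.13 × 5.5298 = 6.2487 mm/d
Crop demand D = ETc × 7 d = 6.2487 × 7 = 43.741 mm
Pe = 0.77 × 21.5 = 16.555 mm
D − Pe = 43.741 − 16.555 = 27.186 mm
Gross irrigation = 27.186 / 0.73 = 37.241 mm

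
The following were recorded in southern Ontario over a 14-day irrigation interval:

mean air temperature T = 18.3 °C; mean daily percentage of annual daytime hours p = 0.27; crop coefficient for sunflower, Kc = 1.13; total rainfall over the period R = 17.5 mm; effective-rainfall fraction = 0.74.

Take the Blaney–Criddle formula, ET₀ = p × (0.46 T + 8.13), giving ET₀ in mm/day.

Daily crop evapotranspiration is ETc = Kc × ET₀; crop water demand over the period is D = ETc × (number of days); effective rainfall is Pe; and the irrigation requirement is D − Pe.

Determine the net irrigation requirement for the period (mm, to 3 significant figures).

ET₀ = 0.27 × (0.46 × 18.3 + 8.13) = 0.27 × 16.548 = 4.4680 mm/d
ETc = Kc × ET₀ = 1.13 × 4.4680 = 5.0488 mm/d
Crop demand D = ETc × 14 d = 5.0488 × 14 = 70.683 mm
Pe = 0.74 × 17.5 = 12.950 mm
D − Pe = 70.683 − 12.950 = 57.733 mm

57.7 mm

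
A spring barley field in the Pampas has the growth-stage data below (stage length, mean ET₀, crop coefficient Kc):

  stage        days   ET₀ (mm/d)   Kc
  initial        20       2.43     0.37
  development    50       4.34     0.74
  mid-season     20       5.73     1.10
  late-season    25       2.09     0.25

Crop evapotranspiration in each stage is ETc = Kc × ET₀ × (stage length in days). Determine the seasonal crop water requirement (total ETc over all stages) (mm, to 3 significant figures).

318 mm

initial: 0.37 × 2.43 × 20 = 17.98 mm
development: 0.74 × 4.34 × 50 = 160.58 mm
mid-season: 1.10 × 5.73 × 20 = 126.06 mm
late-season: 0.25 × 2.09 × 25 = 13.06 mm
Seasonal total = 317.68 mm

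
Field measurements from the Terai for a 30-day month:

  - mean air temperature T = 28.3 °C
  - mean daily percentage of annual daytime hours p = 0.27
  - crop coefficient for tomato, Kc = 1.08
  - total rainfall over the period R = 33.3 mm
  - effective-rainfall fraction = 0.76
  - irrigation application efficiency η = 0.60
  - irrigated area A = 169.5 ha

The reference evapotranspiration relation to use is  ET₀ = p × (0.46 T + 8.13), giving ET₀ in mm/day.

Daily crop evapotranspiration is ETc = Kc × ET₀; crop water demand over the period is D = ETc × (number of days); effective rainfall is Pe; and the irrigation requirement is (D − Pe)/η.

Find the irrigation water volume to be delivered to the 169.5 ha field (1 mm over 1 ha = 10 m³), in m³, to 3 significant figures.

ET₀ = 0.27 × (0.46 × 28.3 + 8.13) = 0.27 × 21.148 = 5.7100 mm/d
ETc = Kc × ET₀ = 1.08 × 5.7100 = 6.1668 mm/d
Crop demand D = ETc × 30 d = 6.1668 × 30 = 185.004 mm
Pe = 0.76 × 33.3 = 25.308 mm
D − Pe = 185.004 − 25.308 = 159.696 mm
Gross irrigation = 159.696 / 0.60 = 266.160 mm
Volume = 266.160 mm × 169.5 ha × 10 = 451141.2 m³

451000 m³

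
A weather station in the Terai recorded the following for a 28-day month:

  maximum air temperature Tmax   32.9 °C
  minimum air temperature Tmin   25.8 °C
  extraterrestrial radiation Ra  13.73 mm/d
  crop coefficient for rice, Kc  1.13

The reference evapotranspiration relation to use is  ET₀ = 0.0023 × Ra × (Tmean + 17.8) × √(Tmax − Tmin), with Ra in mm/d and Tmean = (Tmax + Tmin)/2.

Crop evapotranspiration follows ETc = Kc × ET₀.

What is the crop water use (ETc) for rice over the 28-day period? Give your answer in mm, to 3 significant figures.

Tmean = (32.9 + 25.8)/2 = 29.35 °C
ET₀ = 0.0023 × 13.73 × (29.35 + 17.8) × √7.1 = 0.0023 × 13.73 × 47.15 × 2.6646 = 3.9675 mm/d
ETc = Kc × ET₀ = 1.13 × 3.9675 = 4.4833 mm/d
Over 28 days: 4.4833 × 28 = 125.532 mm

126 mm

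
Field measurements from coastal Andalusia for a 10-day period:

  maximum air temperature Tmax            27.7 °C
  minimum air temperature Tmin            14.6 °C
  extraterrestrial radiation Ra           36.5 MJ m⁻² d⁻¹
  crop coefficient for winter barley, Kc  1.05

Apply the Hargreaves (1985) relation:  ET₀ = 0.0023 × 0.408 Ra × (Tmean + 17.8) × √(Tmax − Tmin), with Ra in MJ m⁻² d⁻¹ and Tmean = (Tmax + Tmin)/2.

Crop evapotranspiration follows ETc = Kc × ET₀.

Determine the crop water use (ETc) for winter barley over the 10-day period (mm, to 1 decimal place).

Tmean = (27.7 + 14.6)/2 = 21.15 °C
0.408 Ra = 0.408 × 36.5 = 14.8920 mm/d equivalent
ET₀ = 0.0023 × 14.8920 × (21.15 + 17.8) × √13.1 = 0.0023 × 14.8920 × 38.95 × 3.6194 = 4.8286 mm/d
ETc = Kc × ET₀ = 1.05 × 4.8286 = 5.0700 mm/d
Over 10 days: 5.0700 × 10 = 50.700 mm

50.7 mm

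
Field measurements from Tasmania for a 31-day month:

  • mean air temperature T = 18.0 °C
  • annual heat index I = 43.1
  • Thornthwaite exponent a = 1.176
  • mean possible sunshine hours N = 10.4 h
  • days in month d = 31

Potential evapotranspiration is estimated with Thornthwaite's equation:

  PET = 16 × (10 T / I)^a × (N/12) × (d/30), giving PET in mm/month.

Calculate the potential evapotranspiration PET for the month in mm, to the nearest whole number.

77 mm

10T/I = 10 × 18.0 / 43.1 = 4.1763
(10T/I)^a = 4.1763^1.176 = 5.3709
Uncorrected PET = 16 × 5.3709 = 85.934 mm
Correction = (N/12)(d/30) = (10.4/12)(31/30) = 0.8956
PET = 85.934 × 0.8956 = 76.962 mm/month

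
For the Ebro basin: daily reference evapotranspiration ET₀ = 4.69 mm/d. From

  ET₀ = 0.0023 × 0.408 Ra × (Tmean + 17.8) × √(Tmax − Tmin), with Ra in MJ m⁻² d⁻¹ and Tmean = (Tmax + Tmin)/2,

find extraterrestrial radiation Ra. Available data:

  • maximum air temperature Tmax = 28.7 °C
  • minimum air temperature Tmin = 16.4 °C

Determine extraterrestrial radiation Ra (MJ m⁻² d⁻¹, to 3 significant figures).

35.3 MJ m⁻² d⁻¹

Tmean = (28.7+16.4)/2 = 22.55 °C; ΔT = 12.3
Ra = ET₀ / [0.0023 × 0.408 × (Tmean+17.8) × √ΔT]
   = 4.69 / (0.0023 × 0.408 × 40.35 × 3.5071) = 35.318 MJ m⁻² d⁻¹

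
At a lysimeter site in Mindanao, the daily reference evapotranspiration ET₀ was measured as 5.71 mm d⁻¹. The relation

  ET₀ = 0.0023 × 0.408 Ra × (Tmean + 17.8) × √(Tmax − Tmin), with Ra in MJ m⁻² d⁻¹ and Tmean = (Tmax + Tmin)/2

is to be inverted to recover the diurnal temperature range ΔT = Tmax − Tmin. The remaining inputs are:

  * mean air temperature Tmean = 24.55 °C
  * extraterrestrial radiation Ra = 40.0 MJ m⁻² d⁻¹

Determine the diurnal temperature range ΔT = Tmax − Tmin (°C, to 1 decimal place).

12.9 °C

√ΔT = ET₀ / [0.0023 × 0.408 × Ra × (Tmean+17.8)] = 5.71 / (0.0023 × 16.3200 × 42.35) = 3.5920
ΔT = 3.5920² = 12.902 °C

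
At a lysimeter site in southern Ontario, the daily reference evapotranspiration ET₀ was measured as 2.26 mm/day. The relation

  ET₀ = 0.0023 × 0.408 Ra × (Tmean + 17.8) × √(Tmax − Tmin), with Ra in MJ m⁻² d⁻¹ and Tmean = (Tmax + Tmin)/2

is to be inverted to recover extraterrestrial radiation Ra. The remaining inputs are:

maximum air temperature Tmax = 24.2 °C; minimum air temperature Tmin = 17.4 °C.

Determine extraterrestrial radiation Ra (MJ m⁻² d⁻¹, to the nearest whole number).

24 MJ m⁻² d⁻¹

Tmean = (24.2+17.4)/2 = 20.80 °C; ΔT = 6.8
Ra = ET₀ / [0.0023 × 0.408 × (Tmean+17.8) × √ΔT]
   = 2.26 / (0.0023 × 0.408 × 38.60 × 2.6077) = 23.926 MJ m⁻² d⁻¹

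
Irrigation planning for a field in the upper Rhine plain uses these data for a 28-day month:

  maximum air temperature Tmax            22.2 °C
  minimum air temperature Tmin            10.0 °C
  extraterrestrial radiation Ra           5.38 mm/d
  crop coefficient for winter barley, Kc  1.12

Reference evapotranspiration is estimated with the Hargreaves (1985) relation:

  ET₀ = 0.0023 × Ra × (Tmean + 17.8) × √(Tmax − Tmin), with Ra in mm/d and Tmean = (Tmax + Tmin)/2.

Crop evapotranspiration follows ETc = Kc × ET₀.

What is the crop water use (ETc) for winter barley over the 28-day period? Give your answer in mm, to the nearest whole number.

Tmean = (22.2 + 10.0)/2 = 16.10 °C
ET₀ = 0.0023 × 5.38 × (16.10 + 17.8) × √12.2 = 0.0023 × 5.38 × 33.90 × 3.4928 = 1.4652 mm/d
ETc = Kc × ET₀ = 1.12 × 1.4652 = 1.6410 mm/d
Over 28 days: 1.6410 × 28 = 45.948 mm

46 mm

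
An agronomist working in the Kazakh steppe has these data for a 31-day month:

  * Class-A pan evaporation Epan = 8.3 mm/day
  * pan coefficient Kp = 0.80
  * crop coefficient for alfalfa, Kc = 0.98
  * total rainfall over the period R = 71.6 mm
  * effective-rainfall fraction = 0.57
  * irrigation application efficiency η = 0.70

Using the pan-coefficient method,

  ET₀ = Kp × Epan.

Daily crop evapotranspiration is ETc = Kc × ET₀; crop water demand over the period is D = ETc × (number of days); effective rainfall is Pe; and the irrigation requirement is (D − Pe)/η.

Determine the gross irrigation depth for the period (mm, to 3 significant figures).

230 mm

ET₀ = 0.80 × 8.3 = 6.6400 mm/d
ETc = Kc × ET₀ = 0.98 × 6.6400 = 6.5072 mm/d
Crop demand D = ETc × 31 d = 6.5072 × 31 = 201.723 mm
Pe = 0.57 × 71.6 = 40.812 mm
D − Pe = 201.723 − 40.812 = 160.911 mm
Gross irrigation = 160.911 / 0.70 = 229.873 mm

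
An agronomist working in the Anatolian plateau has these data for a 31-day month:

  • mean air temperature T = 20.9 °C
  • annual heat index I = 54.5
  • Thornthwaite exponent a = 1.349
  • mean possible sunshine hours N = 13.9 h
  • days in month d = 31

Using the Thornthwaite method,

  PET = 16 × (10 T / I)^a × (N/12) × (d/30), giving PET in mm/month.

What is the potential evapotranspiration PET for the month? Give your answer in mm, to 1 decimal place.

10T/I = 10 × 20.9 / 54.5 = 3.8349
(10T/I)^a = 3.8349^1.349 = 6.1303
Uncorrected PET = 16 × 6.1303 = 98.085 mm
Correction = (N/12)(d/30) = (13.9/12)(31/30) = 1.1969
PET = 98.085 × 1.1969 = 117.398 mm/month

117.4 mm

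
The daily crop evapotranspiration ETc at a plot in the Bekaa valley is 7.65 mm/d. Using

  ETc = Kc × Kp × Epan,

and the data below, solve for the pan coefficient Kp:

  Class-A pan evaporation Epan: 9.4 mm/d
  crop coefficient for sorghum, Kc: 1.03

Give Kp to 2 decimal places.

ETc = Kc × Kp × Epan  ⇒  Kp = ETc / (Kc × Epan)
Kp = 7.65 / (1.03 × 9.4) = 7.65 / 9.682 = 0.7901

0.79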